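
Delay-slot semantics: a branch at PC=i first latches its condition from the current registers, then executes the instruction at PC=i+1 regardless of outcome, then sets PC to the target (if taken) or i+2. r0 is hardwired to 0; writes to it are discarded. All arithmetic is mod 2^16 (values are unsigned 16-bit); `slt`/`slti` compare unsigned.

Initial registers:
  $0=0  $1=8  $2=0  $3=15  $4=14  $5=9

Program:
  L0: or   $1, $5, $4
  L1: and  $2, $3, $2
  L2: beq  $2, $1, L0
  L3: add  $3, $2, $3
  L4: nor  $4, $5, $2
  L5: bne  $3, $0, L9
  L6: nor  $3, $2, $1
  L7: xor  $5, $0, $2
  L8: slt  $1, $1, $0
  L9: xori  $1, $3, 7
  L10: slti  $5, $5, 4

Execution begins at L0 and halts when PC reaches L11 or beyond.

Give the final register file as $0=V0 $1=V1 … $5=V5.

$0=0 $1=65527 $2=0 $3=65520 $4=65526 $5=0

  step pc=0: or   $1, $5, $4  regs=(0,15,0,15,14,9)
  step pc=1: and  $2, $3, $2  regs=(0,15,0,15,14,9)
  step pc=2: beq  $2, $1, L0  cond=F  regs=(0,15,0,15,14,9)
  step pc=3: add  $3, $2, $3  regs=(0,15,0,15,14,9)
  step pc=4: nor  $4, $5, $2  regs=(0,15,0,15,65526,9)
  step pc=5: bne  $3, $0, L9  cond=T  regs=(0,15,0,15,65526,9)
  step pc=6: nor  $3, $2, $1  regs=(0,15,0,65520,65526,9)
  step pc=9: xori  $1, $3, 7  regs=(0,65527,0,65520,65526,9)
  step pc=10: slti  $5, $5, 4  regs=(0,65527,0,65520,65526,0)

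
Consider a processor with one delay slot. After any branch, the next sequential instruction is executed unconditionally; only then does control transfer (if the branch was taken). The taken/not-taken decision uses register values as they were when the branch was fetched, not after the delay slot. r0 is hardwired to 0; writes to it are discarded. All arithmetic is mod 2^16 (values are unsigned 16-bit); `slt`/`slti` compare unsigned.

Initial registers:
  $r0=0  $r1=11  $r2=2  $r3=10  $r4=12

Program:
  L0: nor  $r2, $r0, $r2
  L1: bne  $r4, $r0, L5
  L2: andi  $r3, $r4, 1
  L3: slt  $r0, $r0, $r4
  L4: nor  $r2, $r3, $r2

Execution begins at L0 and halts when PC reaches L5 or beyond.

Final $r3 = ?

[0] nor  $r2, $r0, $r2  →  {$r0:0, $r1:11, $r2:65533, $r3:10, $r4:12}
[1] bne  $r4, $r0, L5  →  {$r0:0, $r1:11, $r2:65533, $r3:10, $r4:12}  ⟨branch taken⟩
[2] andi  $r3, $r4, 1  →  {$r0:0, $r1:11, $r2:65533, $r3:0, $r4:12}

0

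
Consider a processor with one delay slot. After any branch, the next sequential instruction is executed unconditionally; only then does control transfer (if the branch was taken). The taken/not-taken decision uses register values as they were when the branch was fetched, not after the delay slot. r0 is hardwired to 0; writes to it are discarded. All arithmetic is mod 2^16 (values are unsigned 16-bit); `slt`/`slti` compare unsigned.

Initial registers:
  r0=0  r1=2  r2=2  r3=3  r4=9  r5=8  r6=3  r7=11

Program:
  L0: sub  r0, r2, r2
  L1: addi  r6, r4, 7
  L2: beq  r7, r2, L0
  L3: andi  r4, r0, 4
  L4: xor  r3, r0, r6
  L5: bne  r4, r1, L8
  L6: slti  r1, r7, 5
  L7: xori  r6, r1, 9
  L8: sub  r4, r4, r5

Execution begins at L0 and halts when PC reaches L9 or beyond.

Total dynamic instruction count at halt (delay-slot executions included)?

PC=0  sub  r0, r2, r2        | r0=0 r1=2 r2=2 r3=3 r4=9 r5=8 r6=3 r7=11
PC=1  addi  r6, r4, 7        | r0=0 r1=2 r2=2 r3=3 r4=9 r5=8 r6=16 r7=11
PC=2  beq  r7, r2, L0        | r0=0 r1=2 r2=2 r3=3 r4=9 r5=8 r6=16 r7=11  [not taken]
PC=3  andi  r4, r0, 4        | r0=0 r1=2 r2=2 r3=3 r4=0 r5=8 r6=16 r7=11
PC=4  xor  r3, r0, r6        | r0=0 r1=2 r2=2 r3=16 r4=0 r5=8 r6=16 r7=11
PC=5  bne  r4, r1, L8        | r0=0 r1=2 r2=2 r3=16 r4=0 r5=8 r6=16 r7=11  [TAKEN]
PC=6  slti  r1, r7, 5        | r0=0 r1=0 r2=2 r3=16 r4=0 r5=8 r6=16 r7=11
PC=8  sub  r4, r4, r5        | r0=0 r1=0 r2=2 r3=16 r4=65528 r5=8 r6=16 r7=11

8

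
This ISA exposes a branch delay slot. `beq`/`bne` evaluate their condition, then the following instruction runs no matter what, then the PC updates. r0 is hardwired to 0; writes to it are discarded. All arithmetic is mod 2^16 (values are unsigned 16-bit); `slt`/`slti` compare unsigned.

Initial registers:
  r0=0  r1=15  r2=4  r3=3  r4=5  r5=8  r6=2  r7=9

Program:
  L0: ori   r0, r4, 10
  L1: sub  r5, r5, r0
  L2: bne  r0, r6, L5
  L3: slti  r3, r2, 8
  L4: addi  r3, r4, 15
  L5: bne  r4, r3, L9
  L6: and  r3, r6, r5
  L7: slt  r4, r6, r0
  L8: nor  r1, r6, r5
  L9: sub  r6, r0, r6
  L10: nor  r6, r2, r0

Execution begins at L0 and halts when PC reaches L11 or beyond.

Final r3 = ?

PC=0  ori   r0, r4, 10       | r0=0 r1=15 r2=4 r3=3 r4=5 r5=8 r6=2 r7=9
PC=1  sub  r5, r5, r0        | r0=0 r1=15 r2=4 r3=3 r4=5 r5=8 r6=2 r7=9
PC=2  bne  r0, r6, L5        | r0=0 r1=15 r2=4 r3=3 r4=5 r5=8 r6=2 r7=9  [TAKEN]
PC=3  slti  r3, r2, 8        | r0=0 r1=15 r2=4 r3=1 r4=5 r5=8 r6=2 r7=9
PC=5  bne  r4, r3, L9        | r0=0 r1=15 r2=4 r3=1 r4=5 r5=8 r6=2 r7=9  [TAKEN]
PC=6  and  r3, r6, r5        | r0=0 r1=15 r2=4 r3=0 r4=5 r5=8 r6=2 r7=9
PC=9  sub  r6, r0, r6        | r0=0 r1=15 r2=4 r3=0 r4=5 r5=8 r6=65534 r7=9
PC=10 nor  r6, r2, r0        | r0=0 r1=15 r2=4 r3=0 r4=5 r5=8 r6=65531 r7=9

0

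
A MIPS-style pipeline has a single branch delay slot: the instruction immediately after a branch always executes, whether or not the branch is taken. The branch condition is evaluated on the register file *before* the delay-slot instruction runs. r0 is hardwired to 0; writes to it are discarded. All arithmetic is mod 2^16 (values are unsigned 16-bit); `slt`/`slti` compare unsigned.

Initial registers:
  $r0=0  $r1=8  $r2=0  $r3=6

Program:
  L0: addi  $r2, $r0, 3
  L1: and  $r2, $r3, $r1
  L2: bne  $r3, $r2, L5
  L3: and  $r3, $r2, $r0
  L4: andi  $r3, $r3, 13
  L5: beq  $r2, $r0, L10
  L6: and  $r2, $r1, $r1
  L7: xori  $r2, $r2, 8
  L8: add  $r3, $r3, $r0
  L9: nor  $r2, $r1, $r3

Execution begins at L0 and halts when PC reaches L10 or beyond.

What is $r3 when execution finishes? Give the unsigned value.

0

  step pc=0: addi  $r2, $r0, 3  regs=(0,8,3,6)
  step pc=1: and  $r2, $r3, $r1  regs=(0,8,0,6)
  step pc=2: bne  $r3, $r2, L5  cond=T  regs=(0,8,0,6)
  step pc=3: and  $r3, $r2, $r0  regs=(0,8,0,0)
  step pc=5: beq  $r2, $r0, L10  cond=T  regs=(0,8,0,0)
  step pc=6: and  $r2, $r1, $r1  regs=(0,8,8,0)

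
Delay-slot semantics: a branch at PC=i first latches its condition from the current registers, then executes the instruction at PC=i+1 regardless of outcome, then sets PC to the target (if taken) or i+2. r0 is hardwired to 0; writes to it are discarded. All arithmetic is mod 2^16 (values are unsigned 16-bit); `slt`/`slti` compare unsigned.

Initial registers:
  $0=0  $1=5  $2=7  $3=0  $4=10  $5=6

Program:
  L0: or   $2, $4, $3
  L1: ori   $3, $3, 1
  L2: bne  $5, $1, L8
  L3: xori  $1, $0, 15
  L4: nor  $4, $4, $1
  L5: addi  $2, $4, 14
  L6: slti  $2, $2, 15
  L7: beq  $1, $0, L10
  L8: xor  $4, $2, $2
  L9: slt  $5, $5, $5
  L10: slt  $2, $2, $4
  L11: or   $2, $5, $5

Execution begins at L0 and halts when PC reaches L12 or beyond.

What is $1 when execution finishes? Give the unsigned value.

PC=0  or   $2, $4, $3        | $0=0 $1=5 $2=10 $3=0 $4=10 $5=6
PC=1  ori   $3, $3, 1        | $0=0 $1=5 $2=10 $3=1 $4=10 $5=6
PC=2  bne  $5, $1, L8        | $0=0 $1=5 $2=10 $3=1 $4=10 $5=6  [TAKEN]
PC=3  xori  $1, $0, 15       | $0=0 $1=15 $2=10 $3=1 $4=10 $5=6
PC=8  xor  $4, $2, $2        | $0=0 $1=15 $2=10 $3=1 $4=0 $5=6
PC=9  slt  $5, $5, $5        | $0=0 $1=15 $2=10 $3=1 $4=0 $5=0
PC=10 slt  $2, $2, $4        | $0=0 $1=15 $2=0 $3=1 $4=0 $5=0
PC=11 or   $2, $5, $5        | $0=0 $1=15 $2=0 $3=1 $4=0 $5=0

15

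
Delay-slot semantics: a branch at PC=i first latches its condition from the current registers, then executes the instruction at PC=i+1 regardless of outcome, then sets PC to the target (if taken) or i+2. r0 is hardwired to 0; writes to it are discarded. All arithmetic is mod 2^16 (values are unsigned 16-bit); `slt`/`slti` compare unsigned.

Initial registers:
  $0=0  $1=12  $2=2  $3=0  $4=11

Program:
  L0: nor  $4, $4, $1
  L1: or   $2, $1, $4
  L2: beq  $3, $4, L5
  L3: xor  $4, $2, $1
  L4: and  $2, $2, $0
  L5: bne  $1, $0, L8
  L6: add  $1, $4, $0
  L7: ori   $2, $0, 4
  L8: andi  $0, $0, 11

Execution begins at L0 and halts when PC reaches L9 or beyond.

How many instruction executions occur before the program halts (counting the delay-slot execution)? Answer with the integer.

  step pc=0: nor  $4, $4, $1  regs=(0,12,2,0,65520)
  step pc=1: or   $2, $1, $4  regs=(0,12,65532,0,65520)
  step pc=2: beq  $3, $4, L5  cond=F  regs=(0,12,65532,0,65520)
  step pc=3: xor  $4, $2, $1  regs=(0,12,65532,0,65520)
  step pc=4: and  $2, $2, $0  regs=(0,12,0,0,65520)
  step pc=5: bne  $1, $0, L8  cond=T  regs=(0,12,0,0,65520)
  step pc=6: add  $1, $4, $0  regs=(0,65520,0,0,65520)
  step pc=8: andi  $0, $0, 11  regs=(0,65520,0,0,65520)

8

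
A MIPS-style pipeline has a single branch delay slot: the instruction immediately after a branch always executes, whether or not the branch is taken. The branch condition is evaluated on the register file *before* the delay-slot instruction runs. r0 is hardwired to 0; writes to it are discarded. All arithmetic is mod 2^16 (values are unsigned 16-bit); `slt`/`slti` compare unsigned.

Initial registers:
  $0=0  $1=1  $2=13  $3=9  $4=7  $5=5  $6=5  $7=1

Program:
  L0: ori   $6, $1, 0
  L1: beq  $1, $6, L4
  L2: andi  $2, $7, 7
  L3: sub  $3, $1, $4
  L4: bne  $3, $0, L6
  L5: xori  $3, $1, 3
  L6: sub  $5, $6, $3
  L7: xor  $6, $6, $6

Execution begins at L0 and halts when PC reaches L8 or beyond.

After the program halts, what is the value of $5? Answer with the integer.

PC=0  ori   $6, $1, 0        | $0=0 $1=1 $2=13 $3=9 $4=7 $5=5 $6=1 $7=1
PC=1  beq  $1, $6, L4        | $0=0 $1=1 $2=13 $3=9 $4=7 $5=5 $6=1 $7=1  [TAKEN]
PC=2  andi  $2, $7, 7        | $0=0 $1=1 $2=1 $3=9 $4=7 $5=5 $6=1 $7=1
PC=4  bne  $3, $0, L6        | $0=0 $1=1 $2=1 $3=9 $4=7 $5=5 $6=1 $7=1  [TAKEN]
PC=5  xori  $3, $1, 3        | $0=0 $1=1 $2=1 $3=2 $4=7 $5=5 $6=1 $7=1
PC=6  sub  $5, $6, $3        | $0=0 $1=1 $2=1 $3=2 $4=7 $5=65535 $6=1 $7=1
PC=7  xor  $6, $6, $6        | $0=0 $1=1 $2=1 $3=2 $4=7 $5=65535 $6=0 $7=1

65535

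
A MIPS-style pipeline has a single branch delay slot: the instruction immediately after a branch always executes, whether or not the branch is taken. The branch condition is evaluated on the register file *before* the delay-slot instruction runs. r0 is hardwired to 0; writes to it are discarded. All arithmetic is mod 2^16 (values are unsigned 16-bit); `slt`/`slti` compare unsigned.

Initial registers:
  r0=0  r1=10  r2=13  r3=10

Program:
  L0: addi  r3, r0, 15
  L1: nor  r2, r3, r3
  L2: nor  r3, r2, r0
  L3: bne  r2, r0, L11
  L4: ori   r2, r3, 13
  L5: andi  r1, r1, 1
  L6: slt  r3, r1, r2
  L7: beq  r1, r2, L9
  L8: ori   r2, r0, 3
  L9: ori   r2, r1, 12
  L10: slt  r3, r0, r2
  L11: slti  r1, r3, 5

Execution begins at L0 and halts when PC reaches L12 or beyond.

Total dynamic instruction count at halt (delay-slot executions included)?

6

PC=0  addi  r3, r0, 15       | r0=0 r1=10 r2=13 r3=15
PC=1  nor  r2, r3, r3        | r0=0 r1=10 r2=65520 r3=15
PC=2  nor  r3, r2, r0        | r0=0 r1=10 r2=65520 r3=15
PC=3  bne  r2, r0, L11       | r0=0 r1=10 r2=65520 r3=15  [TAKEN]
PC=4  ori   r2, r3, 13       | r0=0 r1=10 r2=15 r3=15
PC=11 slti  r1, r3, 5        | r0=0 r1=0 r2=15 r3=15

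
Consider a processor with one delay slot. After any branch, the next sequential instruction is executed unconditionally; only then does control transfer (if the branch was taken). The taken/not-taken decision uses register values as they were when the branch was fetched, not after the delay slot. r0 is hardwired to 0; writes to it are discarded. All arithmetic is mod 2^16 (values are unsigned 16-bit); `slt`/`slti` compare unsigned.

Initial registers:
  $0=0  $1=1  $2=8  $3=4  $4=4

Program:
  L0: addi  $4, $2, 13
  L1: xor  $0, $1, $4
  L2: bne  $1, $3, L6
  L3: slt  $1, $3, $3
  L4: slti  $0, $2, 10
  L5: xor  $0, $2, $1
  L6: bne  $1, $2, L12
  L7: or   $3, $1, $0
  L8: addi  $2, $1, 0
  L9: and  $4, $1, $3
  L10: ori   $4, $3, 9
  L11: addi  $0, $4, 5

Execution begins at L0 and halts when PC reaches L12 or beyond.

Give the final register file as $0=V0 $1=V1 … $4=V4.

  step pc=0: addi  $4, $2, 13  regs=(0,1,8,4,21)
  step pc=1: xor  $0, $1, $4  regs=(0,1,8,4,21)
  step pc=2: bne  $1, $3, L6  cond=T  regs=(0,1,8,4,21)
  step pc=3: slt  $1, $3, $3  regs=(0,0,8,4,21)
  step pc=6: bne  $1, $2, L12  cond=T  regs=(0,0,8,4,21)
  step pc=7: or   $3, $1, $0  regs=(0,0,8,0,21)

$0=0 $1=0 $2=8 $3=0 $4=21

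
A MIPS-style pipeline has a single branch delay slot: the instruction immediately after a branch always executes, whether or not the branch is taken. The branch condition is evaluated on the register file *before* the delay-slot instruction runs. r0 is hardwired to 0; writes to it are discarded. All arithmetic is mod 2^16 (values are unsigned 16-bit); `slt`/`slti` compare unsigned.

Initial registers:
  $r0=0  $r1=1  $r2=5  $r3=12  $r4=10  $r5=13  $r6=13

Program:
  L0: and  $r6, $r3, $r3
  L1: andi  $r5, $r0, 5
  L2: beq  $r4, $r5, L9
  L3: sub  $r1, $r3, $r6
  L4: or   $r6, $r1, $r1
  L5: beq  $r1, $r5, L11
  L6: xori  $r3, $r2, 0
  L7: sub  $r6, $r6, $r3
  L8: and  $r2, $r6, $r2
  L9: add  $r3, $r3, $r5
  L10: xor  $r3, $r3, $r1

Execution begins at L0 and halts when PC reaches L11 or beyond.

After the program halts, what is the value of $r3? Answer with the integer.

5

[0] and  $r6, $r3, $r3  →  {$r0:0, $r1:1, $r2:5, $r3:12, $r4:10, $r5:13, $r6:12}
[1] andi  $r5, $r0, 5  →  {$r0:0, $r1:1, $r2:5, $r3:12, $r4:10, $r5:0, $r6:12}
[2] beq  $r4, $r5, L9  →  {$r0:0, $r1:1, $r2:5, $r3:12, $r4:10, $r5:0, $r6:12}  ⟨branch fallthrough⟩
[3] sub  $r1, $r3, $r6  →  {$r0:0, $r1:0, $r2:5, $r3:12, $r4:10, $r5:0, $r6:12}
[4] or   $r6, $r1, $r1  →  {$r0:0, $r1:0, $r2:5, $r3:12, $r4:10, $r5:0, $r6:0}
[5] beq  $r1, $r5, L11  →  {$r0:0, $r1:0, $r2:5, $r3:12, $r4:10, $r5:0, $r6:0}  ⟨branch taken⟩
[6] xori  $r3, $r2, 0  →  {$r0:0, $r1:0, $r2:5, $r3:5, $r4:10, $r5:0, $r6:0}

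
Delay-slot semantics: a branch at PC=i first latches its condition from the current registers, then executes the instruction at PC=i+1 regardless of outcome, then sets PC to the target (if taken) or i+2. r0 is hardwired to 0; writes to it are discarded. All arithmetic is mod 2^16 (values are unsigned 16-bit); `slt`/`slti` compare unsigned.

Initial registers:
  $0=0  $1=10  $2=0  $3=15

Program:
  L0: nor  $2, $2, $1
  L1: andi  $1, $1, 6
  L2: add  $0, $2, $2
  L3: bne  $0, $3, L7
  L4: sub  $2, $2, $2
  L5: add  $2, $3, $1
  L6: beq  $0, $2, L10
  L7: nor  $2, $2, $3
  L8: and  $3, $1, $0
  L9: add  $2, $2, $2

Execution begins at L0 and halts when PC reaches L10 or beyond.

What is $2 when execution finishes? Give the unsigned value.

  step pc=0: nor  $2, $2, $1  regs=(0,10,65525,15)
  step pc=1: andi  $1, $1, 6  regs=(0,2,65525,15)
  step pc=2: add  $0, $2, $2  regs=(0,2,65525,15)
  step pc=3: bne  $0, $3, L7  cond=T  regs=(0,2,65525,15)
  step pc=4: sub  $2, $2, $2  regs=(0,2,0,15)
  step pc=7: nor  $2, $2, $3  regs=(0,2,65520,15)
  step pc=8: and  $3, $1, $0  regs=(0,2,65520,0)
  step pc=9: add  $2, $2, $2  regs=(0,2,65504,0)

65504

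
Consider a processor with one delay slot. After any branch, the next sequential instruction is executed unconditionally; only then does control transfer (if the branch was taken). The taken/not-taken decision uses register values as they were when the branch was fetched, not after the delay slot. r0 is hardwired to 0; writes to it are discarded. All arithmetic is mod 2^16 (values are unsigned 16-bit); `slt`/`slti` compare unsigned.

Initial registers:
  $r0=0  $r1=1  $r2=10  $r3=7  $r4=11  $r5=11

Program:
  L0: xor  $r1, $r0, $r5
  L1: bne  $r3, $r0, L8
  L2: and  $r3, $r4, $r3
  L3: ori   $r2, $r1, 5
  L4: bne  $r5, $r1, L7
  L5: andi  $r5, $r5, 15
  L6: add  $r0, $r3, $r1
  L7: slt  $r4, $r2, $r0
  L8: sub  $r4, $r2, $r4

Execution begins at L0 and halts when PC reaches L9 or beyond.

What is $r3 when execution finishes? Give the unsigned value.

3

PC=0  xor  $r1, $r0, $r5     | $r0=0 $r1=11 $r2=10 $r3=7 $r4=11 $r5=11
PC=1  bne  $r3, $r0, L8      | $r0=0 $r1=11 $r2=10 $r3=7 $r4=11 $r5=11  [TAKEN]
PC=2  and  $r3, $r4, $r3     | $r0=0 $r1=11 $r2=10 $r3=3 $r4=11 $r5=11
PC=8  sub  $r4, $r2, $r4     | $r0=0 $r1=11 $r2=10 $r3=3 $r4=65535 $r5=11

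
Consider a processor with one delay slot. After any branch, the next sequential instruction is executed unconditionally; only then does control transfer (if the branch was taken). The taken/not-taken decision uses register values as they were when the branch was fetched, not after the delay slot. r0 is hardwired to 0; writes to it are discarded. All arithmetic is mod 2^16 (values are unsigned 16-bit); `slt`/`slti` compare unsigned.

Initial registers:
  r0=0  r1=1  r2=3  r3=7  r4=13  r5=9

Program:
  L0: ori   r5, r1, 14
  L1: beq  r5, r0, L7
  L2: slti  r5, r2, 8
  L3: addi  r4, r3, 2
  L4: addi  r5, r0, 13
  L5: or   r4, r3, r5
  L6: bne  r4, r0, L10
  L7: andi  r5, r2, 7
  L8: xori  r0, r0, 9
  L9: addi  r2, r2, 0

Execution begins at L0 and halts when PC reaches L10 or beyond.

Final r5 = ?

3

PC=0  ori   r5, r1, 14       | r0=0 r1=1 r2=3 r3=7 r4=13 r5=15
PC=1  beq  r5, r0, L7        | r0=0 r1=1 r2=3 r3=7 r4=13 r5=15  [not taken]
PC=2  slti  r5, r2, 8        | r0=0 r1=1 r2=3 r3=7 r4=13 r5=1
PC=3  addi  r4, r3, 2        | r0=0 r1=1 r2=3 r3=7 r4=9 r5=1
PC=4  addi  r5, r0, 13       | r0=0 r1=1 r2=3 r3=7 r4=9 r5=13
PC=5  or   r4, r3, r5        | r0=0 r1=1 r2=3 r3=7 r4=15 r5=13
PC=6  bne  r4, r0, L10       | r0=0 r1=1 r2=3 r3=7 r4=15 r5=13  [TAKEN]
PC=7  andi  r5, r2, 7        | r0=0 r1=1 r2=3 r3=7 r4=15 r5=3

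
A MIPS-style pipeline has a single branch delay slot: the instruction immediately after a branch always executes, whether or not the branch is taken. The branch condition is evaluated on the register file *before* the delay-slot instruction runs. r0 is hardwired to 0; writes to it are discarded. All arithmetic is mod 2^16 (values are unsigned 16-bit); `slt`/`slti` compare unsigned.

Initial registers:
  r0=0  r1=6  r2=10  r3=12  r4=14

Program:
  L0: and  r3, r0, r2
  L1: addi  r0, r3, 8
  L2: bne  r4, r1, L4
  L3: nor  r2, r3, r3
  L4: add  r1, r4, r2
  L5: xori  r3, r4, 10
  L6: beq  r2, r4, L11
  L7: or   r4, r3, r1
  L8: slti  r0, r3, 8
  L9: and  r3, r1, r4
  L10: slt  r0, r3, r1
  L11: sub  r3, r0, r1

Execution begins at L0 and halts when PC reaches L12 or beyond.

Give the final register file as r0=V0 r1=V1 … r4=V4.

#0 and  r3, r0, r2 ; 0/6/10/0/14
#1 addi  r0, r3, 8 ; 0/6/10/0/14
#2 bne  r4, r1, L4 ; 0/6/10/0/14 ; →target
#3 nor  r2, r3, r3 ; 0/6/65535/0/14
#4 add  r1, r4, r2 ; 0/13/65535/0/14
#5 xori  r3, r4, 10 ; 0/13/65535/4/14
#6 beq  r2, r4, L11 ; 0/13/65535/4/14 ; →fallthru
#7 or   r4, r3, r1 ; 0/13/65535/4/13
#8 slti  r0, r3, 8 ; 0/13/65535/4/13
#9 and  r3, r1, r4 ; 0/13/65535/13/13
#10 slt  r0, r3, r1 ; 0/13/65535/13/13
#11 sub  r3, r0, r1 ; 0/13/65535/65523/13

r0=0 r1=13 r2=65535 r3=65523 r4=13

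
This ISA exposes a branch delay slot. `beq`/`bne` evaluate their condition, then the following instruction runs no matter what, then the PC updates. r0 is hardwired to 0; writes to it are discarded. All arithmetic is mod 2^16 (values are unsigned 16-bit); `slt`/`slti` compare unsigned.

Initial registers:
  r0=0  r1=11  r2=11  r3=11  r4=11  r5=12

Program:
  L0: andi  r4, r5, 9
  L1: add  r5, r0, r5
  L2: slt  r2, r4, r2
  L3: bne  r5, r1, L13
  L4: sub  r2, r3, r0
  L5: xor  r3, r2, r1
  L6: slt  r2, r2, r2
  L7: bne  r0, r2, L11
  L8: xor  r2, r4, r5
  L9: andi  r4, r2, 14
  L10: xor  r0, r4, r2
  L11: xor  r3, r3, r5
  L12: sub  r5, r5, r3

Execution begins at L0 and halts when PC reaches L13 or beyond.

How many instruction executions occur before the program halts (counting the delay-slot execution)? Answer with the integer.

5

  step pc=0: andi  r4, r5, 9  regs=(0,11,11,11,8,12)
  step pc=1: add  r5, r0, r5  regs=(0,11,11,11,8,12)
  step pc=2: slt  r2, r4, r2  regs=(0,11,1,11,8,12)
  step pc=3: bne  r5, r1, L13  cond=T  regs=(0,11,1,11,8,12)
  step pc=4: sub  r2, r3, r0  regs=(0,11,11,11,8,12)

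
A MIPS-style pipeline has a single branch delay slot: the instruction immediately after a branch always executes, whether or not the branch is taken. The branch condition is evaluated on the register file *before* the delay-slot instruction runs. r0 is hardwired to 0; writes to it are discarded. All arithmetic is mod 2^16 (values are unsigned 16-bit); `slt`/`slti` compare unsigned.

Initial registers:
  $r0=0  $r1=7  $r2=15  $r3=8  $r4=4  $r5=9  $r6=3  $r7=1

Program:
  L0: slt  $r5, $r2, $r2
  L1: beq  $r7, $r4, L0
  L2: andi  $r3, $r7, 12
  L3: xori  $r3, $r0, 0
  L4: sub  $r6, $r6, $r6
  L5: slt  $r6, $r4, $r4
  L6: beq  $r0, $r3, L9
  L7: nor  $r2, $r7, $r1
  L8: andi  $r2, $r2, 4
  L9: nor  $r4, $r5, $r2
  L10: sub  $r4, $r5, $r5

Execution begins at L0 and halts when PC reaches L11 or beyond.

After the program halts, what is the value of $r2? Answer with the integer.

PC=0  slt  $r5, $r2, $r2     | $r0=0 $r1=7 $r2=15 $r3=8 $r4=4 $r5=0 $r6=3 $r7=1
PC=1  beq  $r7, $r4, L0      | $r0=0 $r1=7 $r2=15 $r3=8 $r4=4 $r5=0 $r6=3 $r7=1  [not taken]
PC=2  andi  $r3, $r7, 12     | $r0=0 $r1=7 $r2=15 $r3=0 $r4=4 $r5=0 $r6=3 $r7=1
PC=3  xori  $r3, $r0, 0      | $r0=0 $r1=7 $r2=15 $r3=0 $r4=4 $r5=0 $r6=3 $r7=1
PC=4  sub  $r6, $r6, $r6     | $r0=0 $r1=7 $r2=15 $r3=0 $r4=4 $r5=0 $r6=0 $r7=1
PC=5  slt  $r6, $r4, $r4     | $r0=0 $r1=7 $r2=15 $r3=0 $r4=4 $r5=0 $r6=0 $r7=1
PC=6  beq  $r0, $r3, L9      | $r0=0 $r1=7 $r2=15 $r3=0 $r4=4 $r5=0 $r6=0 $r7=1  [TAKEN]
PC=7  nor  $r2, $r7, $r1     | $r0=0 $r1=7 $r2=65528 $r3=0 $r4=4 $r5=0 $r6=0 $r7=1
PC=9  nor  $r4, $r5, $r2     | $r0=0 $r1=7 $r2=65528 $r3=0 $r4=7 $r5=0 $r6=0 $r7=1
PC=10 sub  $r4, $r5, $r5     | $r0=0 $r1=7 $r2=65528 $r3=0 $r4=0 $r5=0 $r6=0 $r7=1

65528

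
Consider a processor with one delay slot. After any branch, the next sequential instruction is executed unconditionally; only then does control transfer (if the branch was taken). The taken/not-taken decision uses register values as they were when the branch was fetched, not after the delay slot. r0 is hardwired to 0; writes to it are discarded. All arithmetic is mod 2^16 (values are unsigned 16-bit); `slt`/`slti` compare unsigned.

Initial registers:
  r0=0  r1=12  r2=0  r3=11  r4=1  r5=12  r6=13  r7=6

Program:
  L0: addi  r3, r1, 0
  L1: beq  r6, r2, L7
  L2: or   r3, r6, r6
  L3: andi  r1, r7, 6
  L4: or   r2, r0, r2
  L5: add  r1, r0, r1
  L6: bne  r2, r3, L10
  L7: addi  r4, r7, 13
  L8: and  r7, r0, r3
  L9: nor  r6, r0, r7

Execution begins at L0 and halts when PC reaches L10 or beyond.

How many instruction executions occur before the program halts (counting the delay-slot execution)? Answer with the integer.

8

PC=0  addi  r3, r1, 0        | r0=0 r1=12 r2=0 r3=12 r4=1 r5=12 r6=13 r7=6
PC=1  beq  r6, r2, L7        | r0=0 r1=12 r2=0 r3=12 r4=1 r5=12 r6=13 r7=6  [not taken]
PC=2  or   r3, r6, r6        | r0=0 r1=12 r2=0 r3=13 r4=1 r5=12 r6=13 r7=6
PC=3  andi  r1, r7, 6        | r0=0 r1=6 r2=0 r3=13 r4=1 r5=12 r6=13 r7=6
PC=4  or   r2, r0, r2        | r0=0 r1=6 r2=0 r3=13 r4=1 r5=12 r6=13 r7=6
PC=5  add  r1, r0, r1        | r0=0 r1=6 r2=0 r3=13 r4=1 r5=12 r6=13 r7=6
PC=6  bne  r2, r3, L10       | r0=0 r1=6 r2=0 r3=13 r4=1 r5=12 r6=13 r7=6  [TAKEN]
PC=7  addi  r4, r7, 13       | r0=0 r1=6 r2=0 r3=13 r4=19 r5=12 r6=13 r7=6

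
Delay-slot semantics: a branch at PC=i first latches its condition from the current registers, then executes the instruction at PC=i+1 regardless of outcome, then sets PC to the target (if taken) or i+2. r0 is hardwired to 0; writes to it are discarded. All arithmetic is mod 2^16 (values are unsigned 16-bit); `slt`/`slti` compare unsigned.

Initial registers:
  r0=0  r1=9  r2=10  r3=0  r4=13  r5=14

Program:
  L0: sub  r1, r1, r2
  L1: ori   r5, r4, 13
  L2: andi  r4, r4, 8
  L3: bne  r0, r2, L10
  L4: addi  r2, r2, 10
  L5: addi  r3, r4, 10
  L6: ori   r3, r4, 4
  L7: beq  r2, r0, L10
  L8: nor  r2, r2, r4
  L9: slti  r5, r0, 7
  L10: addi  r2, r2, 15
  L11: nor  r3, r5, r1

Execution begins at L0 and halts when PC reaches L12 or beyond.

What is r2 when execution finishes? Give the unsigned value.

35

  step pc=0: sub  r1, r1, r2  regs=(0,65535,10,0,13,14)
  step pc=1: ori   r5, r4, 13  regs=(0,65535,10,0,13,13)
  step pc=2: andi  r4, r4, 8  regs=(0,65535,10,0,8,13)
  step pc=3: bne  r0, r2, L10  cond=T  regs=(0,65535,10,0,8,13)
  step pc=4: addi  r2, r2, 10  regs=(0,65535,20,0,8,13)
  step pc=10: addi  r2, r2, 15  regs=(0,65535,35,0,8,13)
  step pc=11: nor  r3, r5, r1  regs=(0,65535,35,0,8,13)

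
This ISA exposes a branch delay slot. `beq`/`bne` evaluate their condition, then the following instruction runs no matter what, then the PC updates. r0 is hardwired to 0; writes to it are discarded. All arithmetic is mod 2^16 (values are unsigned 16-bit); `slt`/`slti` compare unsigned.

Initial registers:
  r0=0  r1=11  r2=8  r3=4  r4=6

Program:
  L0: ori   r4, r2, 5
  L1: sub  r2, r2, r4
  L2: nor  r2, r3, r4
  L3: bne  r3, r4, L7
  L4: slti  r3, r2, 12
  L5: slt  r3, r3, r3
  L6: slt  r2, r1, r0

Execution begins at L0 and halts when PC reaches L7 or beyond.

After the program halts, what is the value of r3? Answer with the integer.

0

#0 ori   r4, r2, 5 ; 0/11/8/4/13
#1 sub  r2, r2, r4 ; 0/11/65531/4/13
#2 nor  r2, r3, r4 ; 0/11/65522/4/13
#3 bne  r3, r4, L7 ; 0/11/65522/4/13 ; →target
#4 slti  r3, r2, 12 ; 0/11/65522/0/13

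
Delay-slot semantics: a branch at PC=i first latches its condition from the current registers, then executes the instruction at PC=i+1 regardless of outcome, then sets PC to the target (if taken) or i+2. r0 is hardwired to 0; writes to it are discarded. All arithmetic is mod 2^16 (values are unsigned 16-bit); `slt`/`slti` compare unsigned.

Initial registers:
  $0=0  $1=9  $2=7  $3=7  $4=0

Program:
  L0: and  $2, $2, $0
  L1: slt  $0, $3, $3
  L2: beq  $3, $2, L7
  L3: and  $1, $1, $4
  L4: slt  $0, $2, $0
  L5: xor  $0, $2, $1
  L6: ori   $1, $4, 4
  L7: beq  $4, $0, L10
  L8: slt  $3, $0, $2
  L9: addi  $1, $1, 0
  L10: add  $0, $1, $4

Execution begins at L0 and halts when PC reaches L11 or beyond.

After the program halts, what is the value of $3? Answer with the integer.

0

[0] and  $2, $2, $0  →  {$0:0, $1:9, $2:0, $3:7, $4:0}
[1] slt  $0, $3, $3  →  {$0:0, $1:9, $2:0, $3:7, $4:0}
[2] beq  $3, $2, L7  →  {$0:0, $1:9, $2:0, $3:7, $4:0}  ⟨branch fallthrough⟩
[3] and  $1, $1, $4  →  {$0:0, $1:0, $2:0, $3:7, $4:0}
[4] slt  $0, $2, $0  →  {$0:0, $1:0, $2:0, $3:7, $4:0}
[5] xor  $0, $2, $1  →  {$0:0, $1:0, $2:0, $3:7, $4:0}
[6] ori   $1, $4, 4  →  {$0:0, $1:4, $2:0, $3:7, $4:0}
[7] beq  $4, $0, L10  →  {$0:0, $1:4, $2:0, $3:7, $4:0}  ⟨branch taken⟩
[8] slt  $3, $0, $2  →  {$0:0, $1:4, $2:0, $3:0, $4:0}
[10] add  $0, $1, $4  →  {$0:0, $1:4, $2:0, $3:0, $4:0}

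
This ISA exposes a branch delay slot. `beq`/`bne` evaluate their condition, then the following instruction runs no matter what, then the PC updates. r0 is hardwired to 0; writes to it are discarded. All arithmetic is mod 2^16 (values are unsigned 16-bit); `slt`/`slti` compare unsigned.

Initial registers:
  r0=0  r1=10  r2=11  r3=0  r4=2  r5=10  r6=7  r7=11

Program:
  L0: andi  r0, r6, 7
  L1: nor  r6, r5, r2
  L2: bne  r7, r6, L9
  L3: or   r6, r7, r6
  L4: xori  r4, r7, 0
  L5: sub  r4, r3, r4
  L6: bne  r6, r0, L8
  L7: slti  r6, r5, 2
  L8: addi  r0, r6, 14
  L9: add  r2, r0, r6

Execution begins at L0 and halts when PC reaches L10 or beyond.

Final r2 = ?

[0] andi  r0, r6, 7  →  {r0:0, r1:10, r2:11, r3:0, r4:2, r5:10, r6:7, r7:11}
[1] nor  r6, r5, r2  →  {r0:0, r1:10, r2:11, r3:0, r4:2, r5:10, r6:65524, r7:11}
[2] bne  r7, r6, L9  →  {r0:0, r1:10, r2:11, r3:0, r4:2, r5:10, r6:65524, r7:11}  ⟨branch taken⟩
[3] or   r6, r7, r6  →  {r0:0, r1:10, r2:11, r3:0, r4:2, r5:10, r6:65535, r7:11}
[9] add  r2, r0, r6  →  {r0:0, r1:10, r2:65535, r3:0, r4:2, r5:10, r6:65535, r7:11}

65535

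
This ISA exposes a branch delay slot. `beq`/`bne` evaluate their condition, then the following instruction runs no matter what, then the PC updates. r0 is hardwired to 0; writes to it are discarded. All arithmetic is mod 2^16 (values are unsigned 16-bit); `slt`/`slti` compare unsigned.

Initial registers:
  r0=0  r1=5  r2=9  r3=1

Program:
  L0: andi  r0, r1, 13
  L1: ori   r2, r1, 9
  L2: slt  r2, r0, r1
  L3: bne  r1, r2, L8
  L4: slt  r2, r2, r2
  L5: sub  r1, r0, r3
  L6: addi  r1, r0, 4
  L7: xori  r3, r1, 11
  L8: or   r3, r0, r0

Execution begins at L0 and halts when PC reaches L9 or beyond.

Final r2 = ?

0

[0] andi  r0, r1, 13  →  {r0:0, r1:5, r2:9, r3:1}
[1] ori   r2, r1, 9  →  {r0:0, r1:5, r2:13, r3:1}
[2] slt  r2, r0, r1  →  {r0:0, r1:5, r2:1, r3:1}
[3] bne  r1, r2, L8  →  {r0:0, r1:5, r2:1, r3:1}  ⟨branch taken⟩
[4] slt  r2, r2, r2  →  {r0:0, r1:5, r2:0, r3:1}
[8] or   r3, r0, r0  →  {r0:0, r1:5, r2:0, r3:0}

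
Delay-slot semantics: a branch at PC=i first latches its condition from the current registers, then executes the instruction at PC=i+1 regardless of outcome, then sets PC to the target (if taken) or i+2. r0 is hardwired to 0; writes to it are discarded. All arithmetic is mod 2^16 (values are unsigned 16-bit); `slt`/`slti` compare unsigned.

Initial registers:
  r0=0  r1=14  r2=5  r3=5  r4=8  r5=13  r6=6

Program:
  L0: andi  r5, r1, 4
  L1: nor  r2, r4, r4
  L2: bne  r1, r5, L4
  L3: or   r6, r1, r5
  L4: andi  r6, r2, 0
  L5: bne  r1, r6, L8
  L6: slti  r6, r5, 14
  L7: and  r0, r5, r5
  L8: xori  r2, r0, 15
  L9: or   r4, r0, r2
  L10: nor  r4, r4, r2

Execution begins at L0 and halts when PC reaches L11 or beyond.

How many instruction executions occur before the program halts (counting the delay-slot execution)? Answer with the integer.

10

[0] andi  r5, r1, 4  →  {r0:0, r1:14, r2:5, r3:5, r4:8, r5:4, r6:6}
[1] nor  r2, r4, r4  →  {r0:0, r1:14, r2:65527, r3:5, r4:8, r5:4, r6:6}
[2] bne  r1, r5, L4  →  {r0:0, r1:14, r2:65527, r3:5, r4:8, r5:4, r6:6}  ⟨branch taken⟩
[3] or   r6, r1, r5  →  {r0:0, r1:14, r2:65527, r3:5, r4:8, r5:4, r6:14}
[4] andi  r6, r2, 0  →  {r0:0, r1:14, r2:65527, r3:5, r4:8, r5:4, r6:0}
[5] bne  r1, r6, L8  →  {r0:0, r1:14, r2:65527, r3:5, r4:8, r5:4, r6:0}  ⟨branch taken⟩
[6] slti  r6, r5, 14  →  {r0:0, r1:14, r2:65527, r3:5, r4:8, r5:4, r6:1}
[8] xori  r2, r0, 15  →  {r0:0, r1:14, r2:15, r3:5, r4:8, r5:4, r6:1}
[9] or   r4, r0, r2  →  {r0:0, r1:14, r2:15, r3:5, r4:15, r5:4, r6:1}
[10] nor  r4, r4, r2  →  {r0:0, r1:14, r2:15, r3:5, r4:65520, r5:4, r6:1}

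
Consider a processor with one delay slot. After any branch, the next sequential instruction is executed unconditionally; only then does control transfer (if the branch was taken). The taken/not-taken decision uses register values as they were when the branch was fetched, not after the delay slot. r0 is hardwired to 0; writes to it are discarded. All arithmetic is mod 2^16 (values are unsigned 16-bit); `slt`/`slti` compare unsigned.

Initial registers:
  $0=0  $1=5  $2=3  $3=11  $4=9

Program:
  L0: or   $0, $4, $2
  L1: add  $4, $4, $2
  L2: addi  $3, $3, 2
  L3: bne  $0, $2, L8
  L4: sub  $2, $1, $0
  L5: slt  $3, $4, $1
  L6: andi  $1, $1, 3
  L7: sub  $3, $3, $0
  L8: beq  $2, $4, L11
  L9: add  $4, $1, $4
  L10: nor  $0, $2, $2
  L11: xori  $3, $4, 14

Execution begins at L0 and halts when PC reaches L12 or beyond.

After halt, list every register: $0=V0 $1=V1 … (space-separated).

  step pc=0: or   $0, $4, $2  regs=(0,5,3,11,9)
  step pc=1: add  $4, $4, $2  regs=(0,5,3,11,12)
  step pc=2: addi  $3, $3, 2  regs=(0,5,3,13,12)
  step pc=3: bne  $0, $2, L8  cond=T  regs=(0,5,3,13,12)
  step pc=4: sub  $2, $1, $0  regs=(0,5,5,13,12)
  step pc=8: beq  $2, $4, L11  cond=F  regs=(0,5,5,13,12)
  step pc=9: add  $4, $1, $4  regs=(0,5,5,13,17)
  step pc=10: nor  $0, $2, $2  regs=(0,5,5,13,17)
  step pc=11: xori  $3, $4, 14  regs=(0,5,5,31,17)

$0=0 $1=5 $2=5 $3=31 $4=17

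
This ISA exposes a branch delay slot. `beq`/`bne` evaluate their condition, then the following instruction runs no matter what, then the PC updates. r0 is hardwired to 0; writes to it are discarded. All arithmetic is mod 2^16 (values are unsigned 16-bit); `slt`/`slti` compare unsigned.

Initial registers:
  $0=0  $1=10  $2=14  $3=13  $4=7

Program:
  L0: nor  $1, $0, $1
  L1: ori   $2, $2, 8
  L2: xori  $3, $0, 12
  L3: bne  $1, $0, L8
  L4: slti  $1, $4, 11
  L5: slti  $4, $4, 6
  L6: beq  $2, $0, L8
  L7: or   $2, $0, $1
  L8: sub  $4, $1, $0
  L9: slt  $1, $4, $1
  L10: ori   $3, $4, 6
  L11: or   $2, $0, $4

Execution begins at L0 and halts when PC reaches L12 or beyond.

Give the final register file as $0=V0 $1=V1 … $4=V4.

PC=0  nor  $1, $0, $1        | $0=0 $1=65525 $2=14 $3=13 $4=7
PC=1  ori   $2, $2, 8        | $0=0 $1=65525 $2=14 $3=13 $4=7
PC=2  xori  $3, $0, 12       | $0=0 $1=65525 $2=14 $3=12 $4=7
PC=3  bne  $1, $0, L8        | $0=0 $1=65525 $2=14 $3=12 $4=7  [TAKEN]
PC=4  slti  $1, $4, 11       | $0=0 $1=1 $2=14 $3=12 $4=7
PC=8  sub  $4, $1, $0        | $0=0 $1=1 $2=14 $3=12 $4=1
PC=9  slt  $1, $4, $1        | $0=0 $1=0 $2=14 $3=12 $4=1
PC=10 ori   $3, $4, 6        | $0=0 $1=0 $2=14 $3=7 $4=1
PC=11 or   $2, $0, $4        | $0=0 $1=0 $2=1 $3=7 $4=1

$0=0 $1=0 $2=1 $3=7 $4=1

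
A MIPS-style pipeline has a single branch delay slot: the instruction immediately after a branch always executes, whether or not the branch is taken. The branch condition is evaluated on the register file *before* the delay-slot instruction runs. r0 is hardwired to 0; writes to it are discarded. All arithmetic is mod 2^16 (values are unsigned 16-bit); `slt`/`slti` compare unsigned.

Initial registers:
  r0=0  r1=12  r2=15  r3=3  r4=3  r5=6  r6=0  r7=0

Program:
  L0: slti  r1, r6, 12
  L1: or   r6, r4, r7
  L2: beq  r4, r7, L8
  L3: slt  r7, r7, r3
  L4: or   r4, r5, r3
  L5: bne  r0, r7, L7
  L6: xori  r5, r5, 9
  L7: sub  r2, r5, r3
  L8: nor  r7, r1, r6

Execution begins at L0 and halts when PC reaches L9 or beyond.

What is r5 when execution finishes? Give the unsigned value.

  step pc=0: slti  r1, r6, 12  regs=(0,1,15,3,3,6,0,0)
  step pc=1: or   r6, r4, r7  regs=(0,1,15,3,3,6,3,0)
  step pc=2: beq  r4, r7, L8  cond=F  regs=(0,1,15,3,3,6,3,0)
  step pc=3: slt  r7, r7, r3  regs=(0,1,15,3,3,6,3,1)
  step pc=4: or   r4, r5, r3  regs=(0,1,15,3,7,6,3,1)
  step pc=5: bne  r0, r7, L7  cond=T  regs=(0,1,15,3,7,6,3,1)
  step pc=6: xori  r5, r5, 9  regs=(0,1,15,3,7,15,3,1)
  step pc=7: sub  r2, r5, r3  regs=(0,1,12,3,7,15,3,1)
  step pc=8: nor  r7, r1, r6  regs=(0,1,12,3,7,15,3,65532)

15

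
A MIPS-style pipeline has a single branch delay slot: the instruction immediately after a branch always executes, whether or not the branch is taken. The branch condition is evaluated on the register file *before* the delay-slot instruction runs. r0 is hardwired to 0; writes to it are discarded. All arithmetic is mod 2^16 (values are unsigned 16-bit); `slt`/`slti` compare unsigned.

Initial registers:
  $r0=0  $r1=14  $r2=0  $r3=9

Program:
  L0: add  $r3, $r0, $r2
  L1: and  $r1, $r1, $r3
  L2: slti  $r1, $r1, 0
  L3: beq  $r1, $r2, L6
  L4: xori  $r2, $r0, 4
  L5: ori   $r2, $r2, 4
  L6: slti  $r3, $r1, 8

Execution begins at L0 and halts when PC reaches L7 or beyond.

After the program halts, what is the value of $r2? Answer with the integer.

4

PC=0  add  $r3, $r0, $r2     | $r0=0 $r1=14 $r2=0 $r3=0
PC=1  and  $r1, $r1, $r3     | $r0=0 $r1=0 $r2=0 $r3=0
PC=2  slti  $r1, $r1, 0      | $r0=0 $r1=0 $r2=0 $r3=0
PC=3  beq  $r1, $r2, L6      | $r0=0 $r1=0 $r2=0 $r3=0  [TAKEN]
PC=4  xori  $r2, $r0, 4      | $r0=0 $r1=0 $r2=4 $r3=0
PC=6  slti  $r3, $r1, 8      | $r0=0 $r1=0 $r2=4 $r3=1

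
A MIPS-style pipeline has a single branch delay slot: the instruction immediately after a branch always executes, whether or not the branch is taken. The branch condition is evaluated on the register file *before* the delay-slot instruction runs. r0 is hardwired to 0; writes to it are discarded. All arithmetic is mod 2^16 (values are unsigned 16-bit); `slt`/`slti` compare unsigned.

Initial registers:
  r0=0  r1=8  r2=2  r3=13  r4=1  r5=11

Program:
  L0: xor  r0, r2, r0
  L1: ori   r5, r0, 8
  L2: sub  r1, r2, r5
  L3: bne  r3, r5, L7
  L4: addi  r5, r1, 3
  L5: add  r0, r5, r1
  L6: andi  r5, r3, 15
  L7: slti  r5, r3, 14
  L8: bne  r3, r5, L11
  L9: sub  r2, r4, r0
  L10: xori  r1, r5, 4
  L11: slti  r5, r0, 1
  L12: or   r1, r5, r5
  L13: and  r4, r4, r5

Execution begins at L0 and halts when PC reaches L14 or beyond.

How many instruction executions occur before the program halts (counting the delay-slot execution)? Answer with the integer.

#0 xor  r0, r2, r0 ; 0/8/2/13/1/11
#1 ori   r5, r0, 8 ; 0/8/2/13/1/8
#2 sub  r1, r2, r5 ; 0/65530/2/13/1/8
#3 bne  r3, r5, L7 ; 0/65530/2/13/1/8 ; →target
#4 addi  r5, r1, 3 ; 0/65530/2/13/1/65533
#7 slti  r5, r3, 14 ; 0/65530/2/13/1/1
#8 bne  r3, r5, L11 ; 0/65530/2/13/1/1 ; →target
#9 sub  r2, r4, r0 ; 0/65530/1/13/1/1
#11 slti  r5, r0, 1 ; 0/65530/1/13/1/1
#12 or   r1, r5, r5 ; 0/1/1/13/1/1
#13 and  r4, r4, r5 ; 0/1/1/13/1/1

11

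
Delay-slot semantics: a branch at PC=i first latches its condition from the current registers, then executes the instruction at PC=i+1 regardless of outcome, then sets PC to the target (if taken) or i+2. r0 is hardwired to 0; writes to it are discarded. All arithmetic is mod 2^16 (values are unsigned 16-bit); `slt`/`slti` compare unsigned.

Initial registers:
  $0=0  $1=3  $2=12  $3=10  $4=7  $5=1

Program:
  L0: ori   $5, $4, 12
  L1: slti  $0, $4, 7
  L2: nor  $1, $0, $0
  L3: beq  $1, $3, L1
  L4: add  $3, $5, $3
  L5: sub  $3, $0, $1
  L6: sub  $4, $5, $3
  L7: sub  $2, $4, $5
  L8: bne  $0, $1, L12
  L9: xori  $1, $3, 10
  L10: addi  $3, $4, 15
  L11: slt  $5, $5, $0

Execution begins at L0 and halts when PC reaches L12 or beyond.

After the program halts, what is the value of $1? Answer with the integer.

PC=0  ori   $5, $4, 12       | $0=0 $1=3 $2=12 $3=10 $4=7 $5=15
PC=1  slti  $0, $4, 7        | $0=0 $1=3 $2=12 $3=10 $4=7 $5=15
PC=2  nor  $1, $0, $0        | $0=0 $1=65535 $2=12 $3=10 $4=7 $5=15
PC=3  beq  $1, $3, L1        | $0=0 $1=65535 $2=12 $3=10 $4=7 $5=15  [not taken]
PC=4  add  $3, $5, $3        | $0=0 $1=65535 $2=12 $3=25 $4=7 $5=15
PC=5  sub  $3, $0, $1        | $0=0 $1=65535 $2=12 $3=1 $4=7 $5=15
PC=6  sub  $4, $5, $3        | $0=0 $1=65535 $2=12 $3=1 $4=14 $5=15
PC=7  sub  $2, $4, $5        | $0=0 $1=65535 $2=65535 $3=1 $4=14 $5=15
PC=8  bne  $0, $1, L12       | $0=0 $1=65535 $2=65535 $3=1 $4=14 $5=15  [TAKEN]
PC=9  xori  $1, $3, 10       | $0=0 $1=11 $2=65535 $3=1 $4=14 $5=15

11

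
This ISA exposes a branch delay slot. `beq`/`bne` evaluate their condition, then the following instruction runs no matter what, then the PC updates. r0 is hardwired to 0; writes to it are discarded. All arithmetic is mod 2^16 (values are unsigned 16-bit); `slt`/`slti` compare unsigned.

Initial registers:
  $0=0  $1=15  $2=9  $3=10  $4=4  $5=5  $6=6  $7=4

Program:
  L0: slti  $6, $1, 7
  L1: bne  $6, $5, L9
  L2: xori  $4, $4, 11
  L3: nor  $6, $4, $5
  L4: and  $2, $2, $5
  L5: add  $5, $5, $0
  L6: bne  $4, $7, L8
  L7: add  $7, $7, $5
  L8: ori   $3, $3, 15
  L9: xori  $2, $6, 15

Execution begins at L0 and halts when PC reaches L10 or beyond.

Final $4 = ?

15

#0 slti  $6, $1, 7 ; 0/15/9/10/4/5/0/4
#1 bne  $6, $5, L9 ; 0/15/9/10/4/5/0/4 ; →target
#2 xori  $4, $4, 11 ; 0/15/9/10/15/5/0/4
#9 xori  $2, $6, 15 ; 0/15/15/10/15/5/0/4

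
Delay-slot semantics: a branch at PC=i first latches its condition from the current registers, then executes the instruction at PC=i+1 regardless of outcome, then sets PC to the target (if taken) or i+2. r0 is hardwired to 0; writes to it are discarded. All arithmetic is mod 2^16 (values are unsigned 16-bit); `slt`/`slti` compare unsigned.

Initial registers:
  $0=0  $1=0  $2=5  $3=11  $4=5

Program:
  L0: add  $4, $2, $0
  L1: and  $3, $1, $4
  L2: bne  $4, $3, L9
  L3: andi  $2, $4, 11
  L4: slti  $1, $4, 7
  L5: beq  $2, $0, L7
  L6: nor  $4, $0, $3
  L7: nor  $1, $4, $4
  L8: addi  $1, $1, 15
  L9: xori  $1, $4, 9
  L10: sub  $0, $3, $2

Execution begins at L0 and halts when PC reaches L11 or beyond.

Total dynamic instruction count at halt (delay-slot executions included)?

PC=0  add  $4, $2, $0        | $0=0 $1=0 $2=5 $3=11 $4=5
PC=1  and  $3, $1, $4        | $0=0 $1=0 $2=5 $3=0 $4=5
PC=2  bne  $4, $3, L9        | $0=0 $1=0 $2=5 $3=0 $4=5  [TAKEN]
PC=3  andi  $2, $4, 11       | $0=0 $1=0 $2=1 $3=0 $4=5
PC=9  xori  $1, $4, 9        | $0=0 $1=12 $2=1 $3=0 $4=5
PC=10 sub  $0, $3, $2        | $0=0 $1=12 $2=1 $3=0 $4=5

6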